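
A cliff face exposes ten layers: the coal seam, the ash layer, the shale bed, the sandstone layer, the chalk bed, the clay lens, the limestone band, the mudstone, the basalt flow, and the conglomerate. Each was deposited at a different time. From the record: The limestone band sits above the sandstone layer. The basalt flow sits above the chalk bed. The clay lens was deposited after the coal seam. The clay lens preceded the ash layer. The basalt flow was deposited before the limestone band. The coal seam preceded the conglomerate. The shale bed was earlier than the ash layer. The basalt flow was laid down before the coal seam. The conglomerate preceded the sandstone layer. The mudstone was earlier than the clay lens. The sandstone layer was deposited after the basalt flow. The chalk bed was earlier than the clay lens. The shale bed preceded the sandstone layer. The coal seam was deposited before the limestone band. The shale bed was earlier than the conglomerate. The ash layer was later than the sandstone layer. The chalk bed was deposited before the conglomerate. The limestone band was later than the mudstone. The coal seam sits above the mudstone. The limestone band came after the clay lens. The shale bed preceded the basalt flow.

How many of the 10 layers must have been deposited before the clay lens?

Directly stated before the clay lens: the chalk bed, the coal seam, and the mudstone.
The basalt flow reaches the clay lens via the basalt flow → the coal seam → the clay lens.
The shale bed reaches the clay lens via the shale bed → the basalt flow → the coal seam → the clay lens.
That's the basalt flow, the chalk bed, the coal seam, the mudstone, and the shale bed — 5 in all.

5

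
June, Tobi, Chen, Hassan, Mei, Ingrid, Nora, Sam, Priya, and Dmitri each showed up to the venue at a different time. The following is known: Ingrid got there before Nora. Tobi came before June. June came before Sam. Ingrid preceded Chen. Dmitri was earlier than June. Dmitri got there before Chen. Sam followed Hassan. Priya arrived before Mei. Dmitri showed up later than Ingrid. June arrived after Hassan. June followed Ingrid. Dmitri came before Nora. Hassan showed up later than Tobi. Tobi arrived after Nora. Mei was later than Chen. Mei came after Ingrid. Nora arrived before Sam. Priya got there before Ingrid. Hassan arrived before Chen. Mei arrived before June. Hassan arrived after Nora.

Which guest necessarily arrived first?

Priya has a chain of constraints placing them before every other guest, so Priya must be first.

Priya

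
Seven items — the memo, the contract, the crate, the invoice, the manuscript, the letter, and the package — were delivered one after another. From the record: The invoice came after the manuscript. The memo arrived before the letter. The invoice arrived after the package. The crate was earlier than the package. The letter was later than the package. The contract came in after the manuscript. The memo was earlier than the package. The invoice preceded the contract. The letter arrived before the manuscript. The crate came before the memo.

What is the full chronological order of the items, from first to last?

the crate, the memo, the package, the letter, the manuscript, the invoice, the contract

The constraints fix every adjacent pair, so only one ordering works:
the crate → the memo → the package → the letter → the manuscript → the invoice → the contract.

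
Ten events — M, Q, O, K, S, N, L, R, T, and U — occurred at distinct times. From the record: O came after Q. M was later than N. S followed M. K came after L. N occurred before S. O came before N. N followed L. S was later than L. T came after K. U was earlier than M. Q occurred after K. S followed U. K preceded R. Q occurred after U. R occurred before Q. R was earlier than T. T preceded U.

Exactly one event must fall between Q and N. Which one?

O

Tracing the constraints gives Q → O → N, so O sits after Q and before N.
No other event is forced both after Q and before N.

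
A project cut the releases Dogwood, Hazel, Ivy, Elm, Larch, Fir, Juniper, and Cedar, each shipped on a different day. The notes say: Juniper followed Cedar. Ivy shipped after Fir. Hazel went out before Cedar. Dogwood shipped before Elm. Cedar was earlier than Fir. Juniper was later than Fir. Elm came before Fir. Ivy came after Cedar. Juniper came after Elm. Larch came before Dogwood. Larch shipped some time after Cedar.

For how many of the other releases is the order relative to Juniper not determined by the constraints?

Forced before Juniper: Cedar, Dogwood, Elm, Fir, Hazel, and Larch.
That leaves Ivy with no forced order relative to Juniper — 1.

1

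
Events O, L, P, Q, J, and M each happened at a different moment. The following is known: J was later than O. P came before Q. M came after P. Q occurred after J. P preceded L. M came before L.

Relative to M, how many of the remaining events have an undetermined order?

3

Forced before M: P; forced after M: L.
That leaves J, O, and Q with no forced order relative to M — 3.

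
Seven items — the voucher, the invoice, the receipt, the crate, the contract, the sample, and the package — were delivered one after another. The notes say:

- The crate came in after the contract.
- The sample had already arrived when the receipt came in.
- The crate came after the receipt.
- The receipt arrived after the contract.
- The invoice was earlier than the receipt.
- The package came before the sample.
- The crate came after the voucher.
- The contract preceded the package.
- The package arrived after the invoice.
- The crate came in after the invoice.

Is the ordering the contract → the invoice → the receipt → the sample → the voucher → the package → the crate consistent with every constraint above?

no

The constraints require the package before the sample, but in the proposed sequence the sample appears ahead of the package. That one violation is enough.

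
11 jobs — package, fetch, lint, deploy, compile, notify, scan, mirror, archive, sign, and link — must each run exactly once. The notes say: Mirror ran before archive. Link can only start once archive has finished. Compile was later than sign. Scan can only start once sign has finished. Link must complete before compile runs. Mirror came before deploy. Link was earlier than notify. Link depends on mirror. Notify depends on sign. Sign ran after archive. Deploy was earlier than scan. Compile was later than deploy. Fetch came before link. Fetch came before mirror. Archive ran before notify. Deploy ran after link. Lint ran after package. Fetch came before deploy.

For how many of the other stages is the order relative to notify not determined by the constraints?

Forced before notify: archive, fetch, link, mirror, and sign.
That leaves compile, deploy, lint, package, and scan with no forced order relative to notify — 5.

5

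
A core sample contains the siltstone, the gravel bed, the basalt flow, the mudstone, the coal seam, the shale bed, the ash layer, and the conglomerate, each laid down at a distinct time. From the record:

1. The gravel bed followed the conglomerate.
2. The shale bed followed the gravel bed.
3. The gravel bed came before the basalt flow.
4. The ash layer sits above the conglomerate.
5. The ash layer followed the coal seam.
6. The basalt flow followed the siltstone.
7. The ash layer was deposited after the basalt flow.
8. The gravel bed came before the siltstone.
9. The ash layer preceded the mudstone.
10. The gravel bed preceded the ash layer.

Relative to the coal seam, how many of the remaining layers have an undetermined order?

Forced after the coal seam: the ash layer and the mudstone.
That leaves the basalt flow, the conglomerate, the gravel bed, the shale bed, and the siltstone with no forced order relative to the coal seam — 5.

5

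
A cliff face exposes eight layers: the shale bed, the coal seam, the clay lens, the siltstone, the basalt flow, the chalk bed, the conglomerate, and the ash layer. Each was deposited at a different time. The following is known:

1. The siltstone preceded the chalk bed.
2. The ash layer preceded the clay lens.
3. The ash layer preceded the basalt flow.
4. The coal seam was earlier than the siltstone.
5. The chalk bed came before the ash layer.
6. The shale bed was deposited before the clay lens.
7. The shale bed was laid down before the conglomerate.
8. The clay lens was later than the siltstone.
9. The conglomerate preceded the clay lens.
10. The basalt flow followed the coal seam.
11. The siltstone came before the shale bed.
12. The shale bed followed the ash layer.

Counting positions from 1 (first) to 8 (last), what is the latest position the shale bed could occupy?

6

The shale bed must come before the clay lens and the conglomerate — 2 layers forced after it.
Everything else can be placed before the shale bed in some valid order, so the shale bed can sit as late as position 8 − 2 = 6.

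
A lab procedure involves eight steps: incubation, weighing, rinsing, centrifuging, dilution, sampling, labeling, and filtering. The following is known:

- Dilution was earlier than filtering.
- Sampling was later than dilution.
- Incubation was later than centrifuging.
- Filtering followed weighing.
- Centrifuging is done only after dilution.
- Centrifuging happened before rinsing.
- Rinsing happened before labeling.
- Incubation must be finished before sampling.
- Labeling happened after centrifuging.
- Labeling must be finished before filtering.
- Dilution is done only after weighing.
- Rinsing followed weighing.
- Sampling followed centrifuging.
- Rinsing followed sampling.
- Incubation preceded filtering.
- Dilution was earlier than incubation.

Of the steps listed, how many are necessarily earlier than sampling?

Directly stated before sampling: centrifuging, dilution, and incubation.
Weighing reaches sampling via weighing → dilution → sampling.
That's centrifuging, dilution, incubation, and weighing — 4 in all.

4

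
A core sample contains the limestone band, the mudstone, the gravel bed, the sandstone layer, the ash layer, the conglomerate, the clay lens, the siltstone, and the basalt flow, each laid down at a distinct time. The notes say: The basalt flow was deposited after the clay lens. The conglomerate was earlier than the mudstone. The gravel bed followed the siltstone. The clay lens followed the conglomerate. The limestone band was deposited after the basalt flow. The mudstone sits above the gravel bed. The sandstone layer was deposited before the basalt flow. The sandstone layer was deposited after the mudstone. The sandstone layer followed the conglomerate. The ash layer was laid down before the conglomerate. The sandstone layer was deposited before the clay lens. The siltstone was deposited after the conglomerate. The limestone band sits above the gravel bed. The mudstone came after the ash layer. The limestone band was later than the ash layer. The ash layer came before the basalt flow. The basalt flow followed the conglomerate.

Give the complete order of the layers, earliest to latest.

the ash layer, the conglomerate, the siltstone, the gravel bed, the mudstone, the sandstone layer, the clay lens, the basalt flow, the limestone band

The constraints fix every adjacent pair, so only one ordering works:
the ash layer → the conglomerate → the siltstone → the gravel bed → the mudstone → the sandstone layer → the clay lens → the basalt flow → the limestone band.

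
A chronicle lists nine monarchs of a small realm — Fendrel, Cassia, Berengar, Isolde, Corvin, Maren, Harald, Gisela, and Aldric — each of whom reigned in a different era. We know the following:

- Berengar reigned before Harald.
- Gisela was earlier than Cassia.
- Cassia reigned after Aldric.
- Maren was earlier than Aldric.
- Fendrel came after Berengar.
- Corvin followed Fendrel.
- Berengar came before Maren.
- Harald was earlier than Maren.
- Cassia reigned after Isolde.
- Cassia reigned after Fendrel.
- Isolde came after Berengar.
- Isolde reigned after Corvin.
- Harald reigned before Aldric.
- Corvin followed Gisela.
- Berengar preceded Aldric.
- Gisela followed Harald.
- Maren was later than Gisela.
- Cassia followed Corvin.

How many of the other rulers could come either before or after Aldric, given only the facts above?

Forced before Aldric: Berengar, Gisela, Harald, and Maren; forced after Aldric: Cassia.
That leaves Corvin, Fendrel, and Isolde with no forced order relative to Aldric — 3.

3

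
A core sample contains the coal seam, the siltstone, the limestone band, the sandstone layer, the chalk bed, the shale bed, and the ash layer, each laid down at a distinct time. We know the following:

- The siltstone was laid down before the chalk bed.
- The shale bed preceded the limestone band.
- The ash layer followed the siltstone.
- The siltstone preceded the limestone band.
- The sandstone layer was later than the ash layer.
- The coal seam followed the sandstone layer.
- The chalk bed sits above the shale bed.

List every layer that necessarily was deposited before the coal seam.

Directly stated before the coal seam: the sandstone layer.
The ash layer reaches the coal seam via the ash layer → the sandstone layer → the coal seam.
The siltstone reaches the coal seam via the siltstone → the ash layer → the sandstone layer → the coal seam.

the ash layer, the sandstone layer, the siltstone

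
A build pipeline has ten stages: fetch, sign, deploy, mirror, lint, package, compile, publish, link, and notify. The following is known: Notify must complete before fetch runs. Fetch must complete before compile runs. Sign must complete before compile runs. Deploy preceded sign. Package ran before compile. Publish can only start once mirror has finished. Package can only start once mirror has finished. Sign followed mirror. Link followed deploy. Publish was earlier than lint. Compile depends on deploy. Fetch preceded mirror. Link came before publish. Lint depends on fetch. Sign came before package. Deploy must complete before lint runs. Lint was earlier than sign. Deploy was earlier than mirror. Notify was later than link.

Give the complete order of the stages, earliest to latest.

deploy, link, notify, fetch, mirror, publish, lint, sign, package, compile

The constraints fix every adjacent pair, so only one ordering works:
deploy → link → notify → fetch → mirror → publish → lint → sign → package → compile.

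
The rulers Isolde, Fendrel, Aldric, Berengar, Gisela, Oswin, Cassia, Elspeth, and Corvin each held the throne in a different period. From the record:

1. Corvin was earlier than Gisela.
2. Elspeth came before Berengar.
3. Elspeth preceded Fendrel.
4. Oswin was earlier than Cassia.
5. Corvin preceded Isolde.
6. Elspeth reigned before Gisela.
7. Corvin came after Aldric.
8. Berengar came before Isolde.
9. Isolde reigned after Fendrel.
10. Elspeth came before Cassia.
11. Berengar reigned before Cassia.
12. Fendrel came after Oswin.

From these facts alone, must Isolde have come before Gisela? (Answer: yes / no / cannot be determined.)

cannot be determined

No chain of stated constraints runs from Isolde to Gisela, and none runs from Gisela to Isolde either.
So the relative order of Isolde and Gisela is not fixed by the given facts.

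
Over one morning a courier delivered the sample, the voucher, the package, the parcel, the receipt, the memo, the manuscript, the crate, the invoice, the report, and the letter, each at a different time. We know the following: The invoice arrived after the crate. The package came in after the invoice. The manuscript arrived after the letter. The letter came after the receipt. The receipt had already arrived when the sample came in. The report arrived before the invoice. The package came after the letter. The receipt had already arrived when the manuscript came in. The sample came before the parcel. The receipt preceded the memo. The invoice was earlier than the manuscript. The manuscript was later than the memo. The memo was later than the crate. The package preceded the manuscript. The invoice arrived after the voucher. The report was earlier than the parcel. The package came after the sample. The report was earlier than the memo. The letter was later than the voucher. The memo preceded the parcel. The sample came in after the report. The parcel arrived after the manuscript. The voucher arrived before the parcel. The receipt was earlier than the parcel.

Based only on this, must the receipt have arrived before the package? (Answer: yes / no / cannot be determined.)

yes

Chain the constraints: the receipt → the letter → the package. Each link is directly stated, so the receipt comes before the package.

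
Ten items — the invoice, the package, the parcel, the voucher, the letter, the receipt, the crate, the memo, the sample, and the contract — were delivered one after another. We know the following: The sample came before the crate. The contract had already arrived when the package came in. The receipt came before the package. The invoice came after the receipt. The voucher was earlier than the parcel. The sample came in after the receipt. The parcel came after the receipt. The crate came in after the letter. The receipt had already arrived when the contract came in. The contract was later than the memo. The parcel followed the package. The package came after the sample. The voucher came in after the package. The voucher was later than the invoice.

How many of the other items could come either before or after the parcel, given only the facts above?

2

Forced before the parcel: the contract, the invoice, the memo, the package, the receipt, the sample, and the voucher.
That leaves the crate and the letter with no forced order relative to the parcel — 2.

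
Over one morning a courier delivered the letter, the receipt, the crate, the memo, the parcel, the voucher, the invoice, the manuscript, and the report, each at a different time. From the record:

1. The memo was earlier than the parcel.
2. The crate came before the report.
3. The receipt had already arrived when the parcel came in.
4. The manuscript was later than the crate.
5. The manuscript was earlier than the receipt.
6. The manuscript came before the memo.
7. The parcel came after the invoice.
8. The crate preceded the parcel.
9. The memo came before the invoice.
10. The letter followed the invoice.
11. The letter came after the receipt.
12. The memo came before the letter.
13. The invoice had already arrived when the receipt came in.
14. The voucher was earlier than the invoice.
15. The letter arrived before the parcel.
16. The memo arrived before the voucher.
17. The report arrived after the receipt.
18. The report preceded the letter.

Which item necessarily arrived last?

the parcel

Every other item has a chain of constraints placing it before the parcel, so the parcel is last.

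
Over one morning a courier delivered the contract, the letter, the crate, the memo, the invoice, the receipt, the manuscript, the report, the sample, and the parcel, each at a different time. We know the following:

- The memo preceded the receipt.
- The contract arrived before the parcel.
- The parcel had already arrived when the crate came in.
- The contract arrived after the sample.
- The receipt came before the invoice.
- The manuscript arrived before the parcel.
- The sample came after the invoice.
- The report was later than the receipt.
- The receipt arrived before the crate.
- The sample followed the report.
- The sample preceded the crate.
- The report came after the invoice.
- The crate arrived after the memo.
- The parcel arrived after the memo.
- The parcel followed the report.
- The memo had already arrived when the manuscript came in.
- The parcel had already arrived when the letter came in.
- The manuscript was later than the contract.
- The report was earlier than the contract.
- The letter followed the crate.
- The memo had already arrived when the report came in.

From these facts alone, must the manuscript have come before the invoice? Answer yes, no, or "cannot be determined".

no

Tracing the constraints gives the invoice → the report → the contract → the manuscript, so the invoice must come before the manuscript.
That means the manuscript cannot be before the invoice.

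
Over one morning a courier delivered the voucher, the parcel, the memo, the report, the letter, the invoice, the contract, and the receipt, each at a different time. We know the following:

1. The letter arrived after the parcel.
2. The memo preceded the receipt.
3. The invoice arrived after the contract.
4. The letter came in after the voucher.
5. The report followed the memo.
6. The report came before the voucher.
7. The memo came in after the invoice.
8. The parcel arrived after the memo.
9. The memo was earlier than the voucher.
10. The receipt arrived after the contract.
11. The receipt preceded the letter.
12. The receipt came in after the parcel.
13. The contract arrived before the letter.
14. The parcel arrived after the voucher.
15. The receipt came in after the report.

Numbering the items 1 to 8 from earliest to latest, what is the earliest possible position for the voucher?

5

The contract, the invoice, the memo, and the report must all come before the voucher — 4 forced predecessors.
Nothing else is forced ahead of the voucher, so its earliest slot is position 4 + 1 = 5.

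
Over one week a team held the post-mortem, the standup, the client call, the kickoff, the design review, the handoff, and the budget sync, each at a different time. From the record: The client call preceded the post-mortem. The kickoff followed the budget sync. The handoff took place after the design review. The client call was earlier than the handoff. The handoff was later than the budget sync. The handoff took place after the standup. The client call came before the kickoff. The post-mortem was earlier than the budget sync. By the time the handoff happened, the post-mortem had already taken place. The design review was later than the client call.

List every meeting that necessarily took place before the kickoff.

Directly stated before the kickoff: the budget sync and the client call.
The post-mortem reaches the kickoff via the post-mortem → the budget sync → the kickoff.
No chain forces the design review (or any of the others) ahead of the kickoff.

the budget sync, the client call, the post-mortem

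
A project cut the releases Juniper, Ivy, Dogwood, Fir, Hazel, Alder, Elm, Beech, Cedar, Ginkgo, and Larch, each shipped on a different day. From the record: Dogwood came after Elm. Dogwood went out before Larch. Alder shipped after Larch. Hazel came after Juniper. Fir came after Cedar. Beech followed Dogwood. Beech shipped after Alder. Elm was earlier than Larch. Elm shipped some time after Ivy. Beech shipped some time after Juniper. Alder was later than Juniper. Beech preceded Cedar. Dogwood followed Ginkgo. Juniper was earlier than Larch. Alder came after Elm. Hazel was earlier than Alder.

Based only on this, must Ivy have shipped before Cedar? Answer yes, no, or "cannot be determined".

yes

Chain the constraints: Ivy → Elm → Dogwood → Beech → Cedar. Each link is directly stated, so Ivy comes before Cedar.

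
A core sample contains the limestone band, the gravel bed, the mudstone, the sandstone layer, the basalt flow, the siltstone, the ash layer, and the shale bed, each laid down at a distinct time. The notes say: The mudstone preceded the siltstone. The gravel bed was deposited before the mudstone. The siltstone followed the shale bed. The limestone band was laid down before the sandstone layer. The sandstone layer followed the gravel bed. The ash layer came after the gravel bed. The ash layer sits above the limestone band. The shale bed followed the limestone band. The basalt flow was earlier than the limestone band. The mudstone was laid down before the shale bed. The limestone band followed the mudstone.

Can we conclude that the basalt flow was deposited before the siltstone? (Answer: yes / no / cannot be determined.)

Chain the constraints: the basalt flow → the limestone band → the shale bed → the siltstone. Each link is directly stated, so the basalt flow comes before the siltstone.

yes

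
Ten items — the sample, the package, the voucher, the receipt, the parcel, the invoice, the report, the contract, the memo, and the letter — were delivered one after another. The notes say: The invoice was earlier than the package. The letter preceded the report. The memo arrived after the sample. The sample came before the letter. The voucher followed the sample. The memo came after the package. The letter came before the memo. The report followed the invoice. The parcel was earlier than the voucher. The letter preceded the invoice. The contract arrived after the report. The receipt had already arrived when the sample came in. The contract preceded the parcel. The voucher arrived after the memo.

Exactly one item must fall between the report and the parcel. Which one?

the contract

Tracing the constraints gives the report → the contract → the parcel, so the contract sits after the report and before the parcel.
No other item is forced both after the report and before the parcel.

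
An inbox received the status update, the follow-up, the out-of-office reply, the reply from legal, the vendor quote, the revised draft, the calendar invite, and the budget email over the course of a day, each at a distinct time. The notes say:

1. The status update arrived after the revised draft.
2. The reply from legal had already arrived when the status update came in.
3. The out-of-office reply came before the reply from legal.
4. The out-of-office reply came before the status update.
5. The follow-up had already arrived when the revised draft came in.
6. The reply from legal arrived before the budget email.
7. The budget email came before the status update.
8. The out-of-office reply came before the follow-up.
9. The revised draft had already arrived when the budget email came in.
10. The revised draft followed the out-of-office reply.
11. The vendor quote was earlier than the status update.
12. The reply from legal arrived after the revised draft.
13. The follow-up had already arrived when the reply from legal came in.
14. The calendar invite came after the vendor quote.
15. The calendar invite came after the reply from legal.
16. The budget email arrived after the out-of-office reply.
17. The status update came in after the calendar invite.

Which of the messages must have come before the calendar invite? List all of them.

the follow-up, the out-of-office reply, the reply from legal, the revised draft, the vendor quote

Directly stated before the calendar invite: the reply from legal and the vendor quote.
The follow-up reaches the calendar invite via the follow-up → the reply from legal → the calendar invite.
The out-of-office reply reaches the calendar invite via the out-of-office reply → the reply from legal → the calendar invite.
The revised draft reaches the calendar invite via the revised draft → the reply from legal → the calendar invite.
No chain forces the budget email (or any of the others) ahead of the calendar invite.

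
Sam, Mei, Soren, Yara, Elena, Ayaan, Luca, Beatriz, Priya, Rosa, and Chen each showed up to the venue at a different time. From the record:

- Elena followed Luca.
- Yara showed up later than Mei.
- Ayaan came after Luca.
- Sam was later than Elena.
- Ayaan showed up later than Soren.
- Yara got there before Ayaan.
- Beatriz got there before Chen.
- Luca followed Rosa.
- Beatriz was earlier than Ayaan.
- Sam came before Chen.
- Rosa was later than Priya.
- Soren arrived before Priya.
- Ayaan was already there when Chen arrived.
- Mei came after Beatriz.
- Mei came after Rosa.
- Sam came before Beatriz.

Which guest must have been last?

Every other guest has a chain of constraints placing them before Chen, so Chen is last.

Chen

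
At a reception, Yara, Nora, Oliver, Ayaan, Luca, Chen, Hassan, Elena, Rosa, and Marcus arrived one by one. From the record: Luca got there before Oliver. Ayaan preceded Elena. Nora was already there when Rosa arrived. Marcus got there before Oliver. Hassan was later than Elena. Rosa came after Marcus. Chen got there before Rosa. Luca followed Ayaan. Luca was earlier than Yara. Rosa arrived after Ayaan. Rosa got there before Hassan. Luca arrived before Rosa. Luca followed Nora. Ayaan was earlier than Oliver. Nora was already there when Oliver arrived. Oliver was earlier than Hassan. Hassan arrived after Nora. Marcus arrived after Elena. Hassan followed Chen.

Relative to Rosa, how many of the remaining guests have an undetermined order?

2

Forced before Rosa: Ayaan, Chen, Elena, Luca, Marcus, and Nora; forced after Rosa: Hassan.
That leaves Oliver and Yara with no forced order relative to Rosa — 2.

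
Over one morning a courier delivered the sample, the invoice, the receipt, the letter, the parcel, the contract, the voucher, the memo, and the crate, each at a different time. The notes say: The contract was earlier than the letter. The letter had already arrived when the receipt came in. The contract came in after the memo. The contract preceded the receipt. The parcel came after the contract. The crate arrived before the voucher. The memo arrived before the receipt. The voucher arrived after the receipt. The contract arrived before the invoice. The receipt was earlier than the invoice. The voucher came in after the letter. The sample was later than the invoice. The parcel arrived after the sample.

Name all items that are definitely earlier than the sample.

Directly stated before the sample: the invoice.
The contract reaches the sample via the contract → the invoice → the sample.
The letter reaches the sample via the letter → the receipt → the invoice → the sample.
The memo reaches the sample via the memo → the contract → the invoice → the sample.
Likewise the receipt reaches the sample by chaining the stated constraints.

the contract, the invoice, the letter, the memo, the receipt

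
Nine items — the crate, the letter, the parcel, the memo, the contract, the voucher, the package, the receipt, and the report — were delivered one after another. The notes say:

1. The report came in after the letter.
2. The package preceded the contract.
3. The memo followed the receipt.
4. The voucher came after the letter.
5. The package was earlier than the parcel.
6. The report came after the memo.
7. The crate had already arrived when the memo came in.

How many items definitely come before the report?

Directly stated before the report: the letter and the memo.
The crate reaches the report via the crate → the memo → the report.
The receipt reaches the report via the receipt → the memo → the report.
That's the crate, the letter, the memo, and the receipt — 4 in all.

4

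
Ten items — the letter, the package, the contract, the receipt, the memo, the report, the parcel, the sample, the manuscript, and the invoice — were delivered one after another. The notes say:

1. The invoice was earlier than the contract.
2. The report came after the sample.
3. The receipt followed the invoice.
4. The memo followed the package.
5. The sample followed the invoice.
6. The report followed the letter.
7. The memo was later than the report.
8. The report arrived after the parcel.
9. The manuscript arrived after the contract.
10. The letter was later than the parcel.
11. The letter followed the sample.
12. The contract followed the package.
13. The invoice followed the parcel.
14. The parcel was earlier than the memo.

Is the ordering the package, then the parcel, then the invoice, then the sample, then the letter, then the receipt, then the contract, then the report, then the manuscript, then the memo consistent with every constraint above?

Check each stated constraint against the proposed order — e.g. the parcel is ahead of the memo; the package is ahead of the memo. Every pair is in the required order; nothing is violated.

yes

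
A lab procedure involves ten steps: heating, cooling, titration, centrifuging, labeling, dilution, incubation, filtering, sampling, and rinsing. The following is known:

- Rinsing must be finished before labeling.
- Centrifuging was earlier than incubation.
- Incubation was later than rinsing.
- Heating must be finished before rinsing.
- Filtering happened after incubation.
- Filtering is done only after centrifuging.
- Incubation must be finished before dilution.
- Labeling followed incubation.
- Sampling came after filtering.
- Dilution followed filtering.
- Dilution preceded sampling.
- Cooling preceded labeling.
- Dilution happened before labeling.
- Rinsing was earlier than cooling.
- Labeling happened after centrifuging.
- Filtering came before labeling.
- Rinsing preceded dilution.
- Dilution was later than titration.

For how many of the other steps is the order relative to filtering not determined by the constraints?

2

Forced before filtering: centrifuging, heating, incubation, and rinsing; forced after filtering: dilution, labeling, and sampling.
That leaves cooling and titration with no forced order relative to filtering — 2.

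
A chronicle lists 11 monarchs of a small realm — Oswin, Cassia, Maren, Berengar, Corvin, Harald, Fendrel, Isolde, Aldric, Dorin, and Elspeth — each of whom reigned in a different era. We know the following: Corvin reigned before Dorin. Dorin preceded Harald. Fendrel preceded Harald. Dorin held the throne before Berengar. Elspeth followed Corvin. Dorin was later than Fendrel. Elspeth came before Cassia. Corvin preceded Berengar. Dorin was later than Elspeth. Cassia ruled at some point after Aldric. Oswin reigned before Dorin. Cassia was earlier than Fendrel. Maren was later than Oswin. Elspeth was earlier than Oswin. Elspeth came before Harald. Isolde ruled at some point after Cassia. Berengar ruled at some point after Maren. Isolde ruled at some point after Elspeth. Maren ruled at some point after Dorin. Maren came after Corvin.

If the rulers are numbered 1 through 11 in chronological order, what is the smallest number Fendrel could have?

Aldric, Cassia, Corvin, and Elspeth must all come before Fendrel — 4 forced predecessors.
Nothing else is forced ahead of Fendrel, so their earliest slot is position 4 + 1 = 5.

5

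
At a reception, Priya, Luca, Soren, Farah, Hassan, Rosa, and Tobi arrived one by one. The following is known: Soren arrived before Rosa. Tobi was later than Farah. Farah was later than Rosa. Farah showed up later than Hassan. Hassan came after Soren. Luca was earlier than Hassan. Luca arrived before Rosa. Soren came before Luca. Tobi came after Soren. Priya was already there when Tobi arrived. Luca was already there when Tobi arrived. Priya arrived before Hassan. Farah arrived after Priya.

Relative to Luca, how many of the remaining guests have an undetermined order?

1

Forced before Luca: Soren; forced after Luca: Farah, Hassan, Rosa, and Tobi.
That leaves Priya with no forced order relative to Luca — 1.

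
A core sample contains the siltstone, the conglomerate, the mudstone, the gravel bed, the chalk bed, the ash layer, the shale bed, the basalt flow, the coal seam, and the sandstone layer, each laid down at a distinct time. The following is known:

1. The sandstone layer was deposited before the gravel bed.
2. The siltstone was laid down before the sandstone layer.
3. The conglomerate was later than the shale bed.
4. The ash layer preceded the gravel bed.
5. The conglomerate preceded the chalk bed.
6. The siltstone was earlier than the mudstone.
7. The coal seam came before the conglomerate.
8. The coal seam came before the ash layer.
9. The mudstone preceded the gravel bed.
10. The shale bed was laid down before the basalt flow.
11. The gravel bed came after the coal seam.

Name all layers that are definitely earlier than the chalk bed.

Directly stated before the chalk bed: the conglomerate.
The coal seam reaches the chalk bed via the coal seam → the conglomerate → the chalk bed.
The shale bed reaches the chalk bed via the shale bed → the conglomerate → the chalk bed.

the coal seam, the conglomerate, the shale bed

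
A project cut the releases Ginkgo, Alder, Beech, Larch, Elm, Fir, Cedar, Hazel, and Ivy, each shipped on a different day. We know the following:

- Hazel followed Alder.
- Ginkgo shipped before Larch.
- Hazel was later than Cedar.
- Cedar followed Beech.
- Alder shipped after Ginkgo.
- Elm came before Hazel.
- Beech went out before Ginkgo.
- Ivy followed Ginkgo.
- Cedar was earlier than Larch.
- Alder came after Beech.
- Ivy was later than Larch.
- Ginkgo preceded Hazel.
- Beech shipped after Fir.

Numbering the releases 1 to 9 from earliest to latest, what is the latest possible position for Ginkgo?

Ginkgo must come before Alder, Hazel, Ivy, and Larch — 4 releases forced after it.
Everything else can be placed before Ginkgo in some valid order, so Ginkgo can sit as late as position 9 − 4 = 5.

5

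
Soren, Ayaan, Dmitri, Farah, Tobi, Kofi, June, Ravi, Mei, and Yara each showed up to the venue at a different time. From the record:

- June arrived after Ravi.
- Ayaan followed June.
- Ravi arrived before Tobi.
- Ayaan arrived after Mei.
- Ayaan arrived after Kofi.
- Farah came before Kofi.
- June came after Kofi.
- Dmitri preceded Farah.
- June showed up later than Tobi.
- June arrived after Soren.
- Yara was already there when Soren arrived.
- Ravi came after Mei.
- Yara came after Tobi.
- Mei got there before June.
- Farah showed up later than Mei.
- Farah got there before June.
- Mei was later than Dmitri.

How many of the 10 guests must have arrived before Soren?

Directly stated before Soren: Yara.
Dmitri reaches Soren via Dmitri → Mei → Ravi → Tobi → Yara → Soren.
Mei reaches Soren via Mei → Ravi → Tobi → Yara → Soren.
Ravi reaches Soren via Ravi → Tobi → Yara → Soren.
Likewise Tobi reaches Soren by chaining the stated constraints.
That's Dmitri, Mei, Ravi, Tobi, and Yara — 5 in all.

5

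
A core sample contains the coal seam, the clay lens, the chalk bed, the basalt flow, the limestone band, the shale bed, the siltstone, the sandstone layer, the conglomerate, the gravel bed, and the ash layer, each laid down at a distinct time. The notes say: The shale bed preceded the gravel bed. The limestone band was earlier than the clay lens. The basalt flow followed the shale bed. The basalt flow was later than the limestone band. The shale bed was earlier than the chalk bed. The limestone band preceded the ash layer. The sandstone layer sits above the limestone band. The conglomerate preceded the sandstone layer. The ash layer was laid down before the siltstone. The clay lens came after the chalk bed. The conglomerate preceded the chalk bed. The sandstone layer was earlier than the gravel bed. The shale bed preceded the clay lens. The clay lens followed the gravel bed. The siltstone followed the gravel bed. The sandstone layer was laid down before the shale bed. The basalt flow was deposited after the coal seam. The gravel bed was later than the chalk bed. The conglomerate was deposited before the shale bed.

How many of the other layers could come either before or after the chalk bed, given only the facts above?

Forced before the chalk bed: the conglomerate, the limestone band, the sandstone layer, and the shale bed; forced after the chalk bed: the clay lens, the gravel bed, and the siltstone.
That leaves the ash layer, the basalt flow, and the coal seam with no forced order relative to the chalk bed — 3.

3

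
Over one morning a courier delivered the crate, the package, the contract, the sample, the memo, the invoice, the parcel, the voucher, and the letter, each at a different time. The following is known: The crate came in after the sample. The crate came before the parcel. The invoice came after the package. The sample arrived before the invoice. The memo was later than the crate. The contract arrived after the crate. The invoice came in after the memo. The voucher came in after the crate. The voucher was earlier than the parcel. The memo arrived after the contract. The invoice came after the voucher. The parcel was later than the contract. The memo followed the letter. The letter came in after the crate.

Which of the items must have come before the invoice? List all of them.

Directly stated before the invoice: the memo, the package, the sample, and the voucher.
The contract reaches the invoice via the contract → the memo → the invoice.
The crate reaches the invoice via the crate → the voucher → the invoice.
The letter reaches the invoice via the letter → the memo → the invoice.
No chain forces the parcel ahead of the invoice.

the contract, the crate, the letter, the memo, the package, the sample, the voucher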